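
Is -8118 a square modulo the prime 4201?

Pull out -1: (-8118/4201) = (-1/4201)·(8118/4201). Since 4201 ≡ 1 (mod 4), (-1/4201) = +1. Now have (8118/4201).
Reduce the numerator: 8118 ≡ 3917 (mod 4201), so (8118/4201) = (3917/4201).
3917 ≡ 1 (mod 4), so quadratic reciprocity gives (3917/4201) = (4201/3917). Reduce: 4201 ≡ 284 (mod 3917). Now have (284/3917).
Factor out 2: 284 = 2^2·71. Since 3917 ≡ 5 (mod 8), (2/3917) = -1, and (2/3917)^2 = +1. Now have (71/3917).
3917 ≡ 1 (mod 4), so quadratic reciprocity gives (71/3917) = (3917/71). Reduce: 3917 ≡ 12 (mod 71). Now have (12/71).
Factor out 2: 12 = 2^2·3. Since 71 ≡ 7 (mod 8), (2/71) = +1, and (2/71)^2 = +1. Now have (3/71).
Both 3 ≡ 3 and 71 ≡ 3 (mod 4), so reciprocity gives (3/71) = -(71/3). Reduce: 71 ≡ 2 (mod 3). Now have -(2/3).
Factor out 2: 2 = 2. Since 3 ≡ 3 (mod 8), (2/3) = -1. Now have (1/3).
(1/3) = 1. Collecting the sign factors: 1.
(-8118/4201) = 1, and 4201 is prime, so -8118 is a quadratic residue mod 4201.

yes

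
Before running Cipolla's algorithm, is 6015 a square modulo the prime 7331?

(6015|7331)
  = -(7331|6015)    [QR: both ≡ 3 mod 4, sign flips]
  = -(1316|6015)    [7331 ≡ 1316 mod 6015]
  = -(329|6015)    [6015 ≡ 7 mod 8 ⇒ (2|6015)^2 = +1]
  = -(6015|329)    [QR: 329 ≡ 1 mod 4, sign kept]
  = -(93|329)    [6015 ≡ 93 mod 329]
  = -(329|93)    [QR: 93 ≡ 1 mod 4, sign kept]
  = -(50|93)    [329 ≡ 50 mod 93]
  = (25|93)    [93 ≡ 5 mod 8 ⇒ (2|93) = -1]
  = (93|25)    [QR: 25 ≡ 1 mod 4, sign kept]
  = (18|25)    [93 ≡ 18 mod 25]
  = (9|25)    [25 ≡ 1 mod 8 ⇒ (2|25) = +1]
  = (25|9)    [QR: 9 ≡ 1 mod 4, sign kept]
  = (7|9)    [25 ≡ 7 mod 9]
  = (9|7)    [QR: 9 ≡ 1 mod 4, sign kept]
  = (2|7)    [9 ≡ 2 mod 7]
  = (1|7)    [7 ≡ 7 mod 8 ⇒ (2|7) = +1]
  = 1    [(1|7) = 1]
The Legendre symbol is 1, so x^2 ≡ 6015 (mod 7331) has solution.

yes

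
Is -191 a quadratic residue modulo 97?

yes

Pull out -1: (-191/97) = (-1/97)·(191/97). Since 97 ≡ 1 (mod 4), (-1/97) = +1. Now have (191/97).
Reduce the numerator: 191 ≡ 94 (mod 97), so (191/97) = (94/97).
Factor out 2: 94 = 2·47. Since 97 ≡ 1 (mod 8), (2/97) = +1. Now have (47/97).
97 ≡ 1 (mod 4), so quadratic reciprocity gives (47/97) = (97/47). Reduce: 97 ≡ 3 (mod 47). Now have (3/47).
Both 3 ≡ 3 and 47 ≡ 3 (mod 4), so reciprocity gives (3/47) = -(47/3). Reduce: 47 ≡ 2 (mod 3). Now have -(2/3).
Factor out 2: 2 = 2. Since 3 ≡ 3 (mod 8), (2/3) = -1. Now have (1/3).
(1/3) = 1. Collecting the sign factors: 1.
The Legendre symbol is 1, so x^2 ≡ -191 (mod 97) has solution.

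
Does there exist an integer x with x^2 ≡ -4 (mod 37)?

Pull out -1: (-4|37) = (-1|37)·(4|37). Since 37 ≡ 1 (mod 4), (-1|37) = +1. Now have (4|37).
Factor out 2: 4 = 2^2. Since 37 ≡ 5 (mod 8), (2|37) = -1, and (2|37)^2 = +1. Now have (1|37).
(1|37) = 1. Collecting the sign factors: 1.
(-4|37) = 1, and 37 is prime, so -4 is a quadratic residue mod 37.

yes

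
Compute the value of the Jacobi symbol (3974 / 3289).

Reduce the numerator: 3974 ≡ 685 (mod 3289), so (3974 / 3289) = (685 / 3289).
685 ≡ 1 (mod 4), so quadratic reciprocity gives (685 / 3289) = (3289 / 685). Reduce: 3289 ≡ 549 (mod 685). Now have (549 / 685).
549 ≡ 1 (mod 4), so quadratic reciprocity gives (549 / 685) = (685 / 549). Reduce: 685 ≡ 136 (mod 549). Now have (136 / 549).
Factor out 2: 136 = 2^3·17. Since 549 ≡ 5 (mod 8), (2 / 549) = -1, and (2 / 549)^3 = -1. Now have -(17 / 549).
17 ≡ 1 (mod 4), so quadratic reciprocity gives (17 / 549) = (549 / 17). Reduce: 549 ≡ 5 (mod 17). Now have -(5 / 17).
5 ≡ 1 (mod 4), so quadratic reciprocity gives (5 / 17) = (17 / 5). Reduce: 17 ≡ 2 (mod 5). Now have -(2 / 5).
Factor out 2: 2 = 2. Since 5 ≡ 5 (mod 8), (2 / 5) = -1. Now have (1 / 5).
(1 / 5) = 1. Collecting the sign factors: 1.

1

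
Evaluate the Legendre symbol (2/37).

Factor out 2: 2 = 2. Since 37 ≡ 5 (mod 8), (2/37) = -1. Now have -(1/37).
(1/37) = 1. Collecting the sign factors: -1.

-1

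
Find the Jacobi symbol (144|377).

Factor out 2: 144 = 2^4·9. Since 377 ≡ 1 (mod 8), (2|377) = +1, and (2|377)^4 = +1. Now have (9|377).
9 ≡ 1 (mod 4), so quadratic reciprocity gives (9|377) = (377|9). Reduce: 377 ≡ 8 (mod 9). Now have (8|9).
Factor out 2: 8 = 2^3. Since 9 ≡ 1 (mod 8), (2|9) = +1, and (2|9)^3 = +1. Now have (1|9).
(1|9) = 1. Collecting the sign factors: 1.

1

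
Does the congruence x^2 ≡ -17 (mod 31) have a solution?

yes

Reduce the numerator: -17 ≡ 14 (mod 31), so (-17/31) = (14/31).
Factor out 2: 14 = 2·7. Since 31 ≡ 7 (mod 8), (2/31) = +1. Now have (7/31).
Both 7 ≡ 3 and 31 ≡ 3 (mod 4), so reciprocity gives (7/31) = -(31/7). Reduce: 31 ≡ 3 (mod 7). Now have -(3/7).
Both 3 ≡ 3 and 7 ≡ 3 (mod 4), so reciprocity gives (3/7) = -(7/3). Reduce: 7 ≡ 1 (mod 3). Now have (1/3).
(1/3) = 1. Collecting the sign factors: 1.
The Legendre symbol is 1, so x^2 ≡ -17 (mod 31) has solution.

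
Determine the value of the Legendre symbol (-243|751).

1

(-243|751)
  = -(243|751)    [751 ≡ 3 mod 4 ⇒ (-1|751) = -1]
  = (751|243)    [QR: both ≡ 3 mod 4, sign flips]
  = (22|243)    [751 ≡ 22 mod 243]
  = -(11|243)    [243 ≡ 3 mod 8 ⇒ (2|243) = -1]
  = (243|11)    [QR: both ≡ 3 mod 4, sign flips]
  = (1|11)    [243 ≡ 1 mod 11]
  = 1    [(1|11) = 1]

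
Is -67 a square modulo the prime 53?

Reduce the numerator: -67 ≡ 39 (mod 53), so (-67|53) = (39|53).
53 ≡ 1 (mod 4), so quadratic reciprocity gives (39|53) = (53|39). Reduce: 53 ≡ 14 (mod 39). Now have (14|39).
Factor out 2: 14 = 2·7. Since 39 ≡ 7 (mod 8), (2|39) = +1. Now have (7|39).
Both 7 ≡ 3 and 39 ≡ 3 (mod 4), so reciprocity gives (7|39) = -(39|7). Reduce: 39 ≡ 4 (mod 7). Now have -(4|7).
Factor out 2: 4 = 2^2. Since 7 ≡ 7 (mod 8), (2|7) = +1, and (2|7)^2 = +1. Now have -(1|7).
(1|7) = 1. Collecting the sign factors: -1.
The Legendre symbol is -1, so x^2 ≡ -67 (mod 53) has no solution.

no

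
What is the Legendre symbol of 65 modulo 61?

(65/61)
  = (4/61)    [65 ≡ 4 mod 61]
  = (1/61)    [61 ≡ 5 mod 8 ⇒ (2/61)^2 = +1]
  = 1    [(1/61) = 1]

1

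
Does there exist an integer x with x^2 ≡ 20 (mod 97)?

no

Factor out 2: 20 = 2^2·5. Since 97 ≡ 1 (mod 8), (2/97) = +1, and (2/97)^2 = +1. Now have (5/97).
5 ≡ 1 (mod 4), so quadratic reciprocity gives (5/97) = (97/5). Reduce: 97 ≡ 2 (mod 5). Now have (2/5).
Factor out 2: 2 = 2. Since 5 ≡ 5 (mod 8), (2/5) = -1. Now have -(1/5).
(1/5) = 1. Collecting the sign factors: -1.
(20/97) = -1, and 97 is prime, so 20 is not a quadratic residue mod 97.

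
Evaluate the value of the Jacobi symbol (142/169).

(142/169)
  = (71/169)    [169 ≡ 1 mod 8 ⇒ (2/169) = +1]
  = (169/71)    [QR: 169 ≡ 1 mod 4, sign kept]
  = (27/71)    [169 ≡ 27 mod 71]
  = -(71/27)    [QR: both ≡ 3 mod 4, sign flips]
  = -(17/27)    [71 ≡ 17 mod 27]
  = -(27/17)    [QR: 17 ≡ 1 mod 4, sign kept]
  = -(10/17)    [27 ≡ 10 mod 17]
  = -(5/17)    [17 ≡ 1 mod 8 ⇒ (2/17) = +1]
  = -(17/5)    [QR: 5 ≡ 1 mod 4, sign kept]
  = -(2/5)    [17 ≡ 2 mod 5]
  = (1/5)    [5 ≡ 5 mod 8 ⇒ (2/5) = -1]
  = 1    [(1/5) = 1]

1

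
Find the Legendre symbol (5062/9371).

1

(5062/9371)
  = -(2531/9371)    [9371 ≡ 3 mod 8 ⇒ (2/9371) = -1]
  = (9371/2531)    [QR: both ≡ 3 mod 4, sign flips]
  = (1778/2531)    [9371 ≡ 1778 mod 2531]
  = -(889/2531)    [2531 ≡ 3 mod 8 ⇒ (2/2531) = -1]
  = -(2531/889)    [QR: 889 ≡ 1 mod 4, sign kept]
  = -(753/889)    [2531 ≡ 753 mod 889]
  = -(889/753)    [QR: 753 ≡ 1 mod 4, sign kept]
  = -(136/753)    [889 ≡ 136 mod 753]
  = -(17/753)    [753 ≡ 1 mod 8 ⇒ (2/753)^3 = +1]
  = -(753/17)    [QR: 17 ≡ 1 mod 4, sign kept]
  = -(5/17)    [753 ≡ 5 mod 17]
  = -(17/5)    [QR: 5 ≡ 1 mod 4, sign kept]
  = -(2/5)    [17 ≡ 2 mod 5]
  = (1/5)    [5 ≡ 5 mod 8 ⇒ (2/5) = -1]
  = 1    [(1/5) = 1]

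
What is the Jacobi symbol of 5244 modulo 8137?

1

Factor out 2: 5244 = 2^2·1311. Since 8137 ≡ 1 (mod 8), (2/8137) = +1, and (2/8137)^2 = +1. Now have (1311/8137).
8137 ≡ 1 (mod 4), so quadratic reciprocity gives (1311/8137) = (8137/1311). Reduce: 8137 ≡ 271 (mod 1311). Now have (271/1311).
Both 271 ≡ 3 and 1311 ≡ 3 (mod 4), so reciprocity gives (271/1311) = -(1311/271). Reduce: 1311 ≡ 227 (mod 271). Now have -(227/271).
Both 227 ≡ 3 and 271 ≡ 3 (mod 4), so reciprocity gives (227/271) = -(271/227). Reduce: 271 ≡ 44 (mod 227). Now have (44/227).
Factor out 2: 44 = 2^2·11. Since 227 ≡ 3 (mod 8), (2/227) = -1, and (2/227)^2 = +1. Now have (11/227).
Both 11 ≡ 3 and 227 ≡ 3 (mod 4), so reciprocity gives (11/227) = -(227/11). Reduce: 227 ≡ 7 (mod 11). Now have -(7/11).
Both 7 ≡ 3 and 11 ≡ 3 (mod 4), so reciprocity gives (7/11) = -(11/7). Reduce: 11 ≡ 4 (mod 7). Now have (4/7).
Factor out 2: 4 = 2^2. Since 7 ≡ 7 (mod 8), (2/7) = +1, and (2/7)^2 = +1. Now have (1/7).
(1/7) = 1. Collecting the sign factors: 1.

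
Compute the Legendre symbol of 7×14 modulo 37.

-1

By multiplicativity, (7·14 / 37) = (7 / 37)·(14 / 37).
First factor (7 / 37):
(7 / 37)
  = (37 / 7)    [QR: 37 ≡ 1 mod 4, sign kept]
  = (2 / 7)    [37 ≡ 2 mod 7]
  = (1 / 7)    [7 ≡ 7 mod 8 ⇒ (2 / 7) = +1]
  = 1    [(1 / 7) = 1]
Second factor (14 / 37):
(14 / 37)
  = -(7 / 37)    [37 ≡ 5 mod 8 ⇒ (2 / 37) = -1]
  = -(37 / 7)    [QR: 37 ≡ 1 mod 4, sign kept]
  = -(2 / 7)    [37 ≡ 2 mod 7]
  = -(1 / 7)    [7 ≡ 7 mod 8 ⇒ (2 / 7) = +1]
  = -1    [(1 / 7) = 1]
Product: (1)·(-1) = -1.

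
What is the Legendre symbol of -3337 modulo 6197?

-1

(-3337|6197)
  = (3337|6197)    [6197 ≡ 1 mod 4 ⇒ (-1|6197) = +1]
  = (6197|3337)    [QR: 3337 ≡ 1 mod 4, sign kept]
  = (2860|3337)    [6197 ≡ 2860 mod 3337]
  = (715|3337)    [3337 ≡ 1 mod 8 ⇒ (2|3337)^2 = +1]
  = (3337|715)    [QR: 3337 ≡ 1 mod 4, sign kept]
  = (477|715)    [3337 ≡ 477 mod 715]
  = (715|477)    [QR: 477 ≡ 1 mod 4, sign kept]
  = (238|477)    [715 ≡ 238 mod 477]
  = -(119|477)    [477 ≡ 5 mod 8 ⇒ (2|477) = -1]
  = -(477|119)    [QR: 477 ≡ 1 mod 4, sign kept]
  = -(1|119)    [477 ≡ 1 mod 119]
  = -1    [(1|119) = 1]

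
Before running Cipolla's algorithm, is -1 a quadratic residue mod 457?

yes

Reduce the numerator: -1 ≡ 456 (mod 457), so (-1|457) = (456|457).
Factor out 2: 456 = 2^3·57. Since 457 ≡ 1 (mod 8), (2|457) = +1, and (2|457)^3 = +1. Now have (57|457).
57 ≡ 1 (mod 4), so quadratic reciprocity gives (57|457) = (457|57). Reduce: 457 ≡ 1 (mod 57). Now have (1|57).
(1|57) = 1. Collecting the sign factors: 1.
The Legendre symbol is 1, so x^2 ≡ -1 (mod 457) has solution.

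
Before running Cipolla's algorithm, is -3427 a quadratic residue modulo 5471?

no

(-3427/5471)
  = -(3427/5471)    [5471 ≡ 3 mod 4 ⇒ (-1/5471) = -1]
  = (5471/3427)    [QR: both ≡ 3 mod 4, sign flips]
  = (2044/3427)    [5471 ≡ 2044 mod 3427]
  = (511/3427)    [3427 ≡ 3 mod 8 ⇒ (2/3427)^2 = +1]
  = -(3427/511)    [QR: both ≡ 3 mod 4, sign flips]
  = -(361/511)    [3427 ≡ 361 mod 511]
  = -(511/361)    [QR: 361 ≡ 1 mod 4, sign kept]
  = -(150/361)    [511 ≡ 150 mod 361]
  = -(75/361)    [361 ≡ 1 mod 8 ⇒ (2/361) = +1]
  = -(361/75)    [QR: 361 ≡ 1 mod 4, sign kept]
  = -(61/75)    [361 ≡ 61 mod 75]
  = -(75/61)    [QR: 61 ≡ 1 mod 4, sign kept]
  = -(14/61)    [75 ≡ 14 mod 61]
  = (7/61)    [61 ≡ 5 mod 8 ⇒ (2/61) = -1]
  = (61/7)    [QR: 61 ≡ 1 mod 4, sign kept]
  = (5/7)    [61 ≡ 5 mod 7]
  = (7/5)    [QR: 5 ≡ 1 mod 4, sign kept]
  = (2/5)    [7 ≡ 2 mod 5]
  = -(1/5)    [5 ≡ 5 mod 8 ⇒ (2/5) = -1]
  = -1    [(1/5) = 1]
The Legendre symbol is -1, so x^2 ≡ -3427 (mod 5471) has no solution.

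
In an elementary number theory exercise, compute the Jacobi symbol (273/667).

(273/667)
  = (667/273)    [QR: 273 ≡ 1 mod 4, sign kept]
  = (121/273)    [667 ≡ 121 mod 273]
  = (273/121)    [QR: 121 ≡ 1 mod 4, sign kept]
  = (31/121)    [273 ≡ 31 mod 121]
  = (121/31)    [QR: 121 ≡ 1 mod 4, sign kept]
  = (28/31)    [121 ≡ 28 mod 31]
  = (7/31)    [31 ≡ 7 mod 8 ⇒ (2/31)^2 = +1]
  = -(31/7)    [QR: both ≡ 3 mod 4, sign flips]
  = -(3/7)    [31 ≡ 3 mod 7]
  = (7/3)    [QR: both ≡ 3 mod 4, sign flips]
  = (1/3)    [7 ≡ 1 mod 3]
  = 1    [(1/3) = 1]

1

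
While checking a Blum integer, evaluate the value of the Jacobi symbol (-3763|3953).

(-3763|3953)
  = (190|3953)    [-3763 ≡ 190 mod 3953]
  = (95|3953)    [3953 ≡ 1 mod 8 ⇒ (2|3953) = +1]
  = (3953|95)    [QR: 3953 ≡ 1 mod 4, sign kept]
  = (58|95)    [3953 ≡ 58 mod 95]
  = (29|95)    [95 ≡ 7 mod 8 ⇒ (2|95) = +1]
  = (95|29)    [QR: 29 ≡ 1 mod 4, sign kept]
  = (8|29)    [95 ≡ 8 mod 29]
  = -(1|29)    [29 ≡ 5 mod 8 ⇒ (2|29)^3 = -1]
  = -1    [(1|29) = 1]

-1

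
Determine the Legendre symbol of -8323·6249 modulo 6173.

-1

By multiplicativity, (-8323·6249/6173) = (-8323/6173)·(6249/6173).
First factor (-8323/6173):
(-8323/6173)
  = (4023/6173)    [-8323 ≡ 4023 mod 6173]
  = (6173/4023)    [QR: 6173 ≡ 1 mod 4, sign kept]
  = (2150/4023)    [6173 ≡ 2150 mod 4023]
  = (1075/4023)    [4023 ≡ 7 mod 8 ⇒ (2/4023) = +1]
  = -(4023/1075)    [QR: both ≡ 3 mod 4, sign flips]
  = -(798/1075)    [4023 ≡ 798 mod 1075]
  = (399/1075)    [1075 ≡ 3 mod 8 ⇒ (2/1075) = -1]
  = -(1075/399)    [QR: both ≡ 3 mod 4, sign flips]
  = -(277/399)    [1075 ≡ 277 mod 399]
  = -(399/277)    [QR: 277 ≡ 1 mod 4, sign kept]
  = -(122/277)    [399 ≡ 122 mod 277]
  = (61/277)    [277 ≡ 5 mod 8 ⇒ (2/277) = -1]
  = (277/61)    [QR: 61 ≡ 1 mod 4, sign kept]
  = (33/61)    [277 ≡ 33 mod 61]
  = (61/33)    [QR: 33 ≡ 1 mod 4, sign kept]
  = (28/33)    [61 ≡ 28 mod 33]
  = (7/33)    [33 ≡ 1 mod 8 ⇒ (2/33)^2 = +1]
  = (33/7)    [QR: 33 ≡ 1 mod 4, sign kept]
  = (5/7)    [33 ≡ 5 mod 7]
  = (7/5)    [QR: 5 ≡ 1 mod 4, sign kept]
  = (2/5)    [7 ≡ 2 mod 5]
  = -(1/5)    [5 ≡ 5 mod 8 ⇒ (2/5) = -1]
  = -1    [(1/5) = 1]
Second factor (6249/6173):
(6249/6173)
  = (76/6173)    [6249 ≡ 76 mod 6173]
  = (19/6173)    [6173 ≡ 5 mod 8 ⇒ (2/6173)^2 = +1]
  = (6173/19)    [QR: 6173 ≡ 1 mod 4, sign kept]
  = (17/19)    [6173 ≡ 17 mod 19]
  = (19/17)    [QR: 17 ≡ 1 mod 4, sign kept]
  = (2/17)    [19 ≡ 2 mod 17]
  = (1/17)    [17 ≡ 1 mod 8 ⇒ (2/17) = +1]
  = 1    [(1/17) = 1]
Product: (-1)·(1) = -1.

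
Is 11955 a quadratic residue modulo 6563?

Reduce the numerator: 11955 ≡ 5392 (mod 6563), so (11955|6563) = (5392|6563).
Factor out 2: 5392 = 2^4·337. Since 6563 ≡ 3 (mod 8), (2|6563) = -1, and (2|6563)^4 = +1. Now have (337|6563).
337 ≡ 1 (mod 4), so quadratic reciprocity gives (337|6563) = (6563|337). Reduce: 6563 ≡ 160 (mod 337). Now have (160|337).
Factor out 2: 160 = 2^5·5. Since 337 ≡ 1 (mod 8), (2|337) = +1, and (2|337)^5 = +1. Now have (5|337).
5 ≡ 1 (mod 4), so quadratic reciprocity gives (5|337) = (337|5). Reduce: 337 ≡ 2 (mod 5). Now have (2|5).
Factor out 2: 2 = 2. Since 5 ≡ 5 (mod 8), (2|5) = -1. Now have -(1|5).
(1|5) = 1. Collecting the sign factors: -1.
The Legendre symbol is -1, so x^2 ≡ 11955 (mod 6563) has no solution.

no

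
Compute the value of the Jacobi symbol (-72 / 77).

Pull out -1: (-72 / 77) = (-1 / 77)·(72 / 77). Since 77 ≡ 1 (mod 4), (-1 / 77) = +1. Now have (72 / 77).
Factor out 2: 72 = 2^3·9. Since 77 ≡ 5 (mod 8), (2 / 77) = -1, and (2 / 77)^3 = -1. Now have -(9 / 77).
9 ≡ 1 (mod 4), so quadratic reciprocity gives (9 / 77) = (77 / 9). Reduce: 77 ≡ 5 (mod 9). Now have -(5 / 9).
5 ≡ 1 (mod 4), so quadratic reciprocity gives (5 / 9) = (9 / 5). Reduce: 9 ≡ 4 (mod 5). Now have -(4 / 5).
Factor out 2: 4 = 2^2. Since 5 ≡ 5 (mod 8), (2 / 5) = -1, and (2 / 5)^2 = +1. Now have -(1 / 5).
(1 / 5) = 1. Collecting the sign factors: -1.

-1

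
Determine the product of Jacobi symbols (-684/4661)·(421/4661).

By multiplicativity, (-684·421/4661) = (-684/4661)·(421/4661).
First factor (-684/4661):
Reduce the numerator: -684 ≡ 3977 (mod 4661), so (-684/4661) = (3977/4661).
3977 ≡ 1 (mod 4), so quadratic reciprocity gives (3977/4661) = (4661/3977). Reduce: 4661 ≡ 684 (mod 3977). Now have (684/3977).
Factor out 2: 684 = 2^2·171. Since 3977 ≡ 1 (mod 8), (2/3977) = +1, and (2/3977)^2 = +1. Now have (171/3977).
3977 ≡ 1 (mod 4), so quadratic reciprocity gives (171/3977) = (3977/171). Reduce: 3977 ≡ 44 (mod 171). Now have (44/171).
Factor out 2: 44 = 2^2·11. Since 171 ≡ 3 (mod 8), (2/171) = -1, and (2/171)^2 = +1. Now have (11/171).
Both 11 ≡ 3 and 171 ≡ 3 (mod 4), so reciprocity gives (11/171) = -(171/11). Reduce: 171 ≡ 6 (mod 11). Now have -(6/11).
Factor out 2: 6 = 2·3. Since 11 ≡ 3 (mod 8), (2/11) = -1. Now have (3/11).
Both 3 ≡ 3 and 11 ≡ 3 (mod 4), so reciprocity gives (3/11) = -(11/3). Reduce: 11 ≡ 2 (mod 3). Now have -(2/3).
Factor out 2: 2 = 2. Since 3 ≡ 3 (mod 8), (2/3) = -1. Now have (1/3).
(1/3) = 1. Collecting the sign factors: 1.
Second factor (421/4661):
421 ≡ 1 (mod 4), so quadratic reciprocity gives (421/4661) = (4661/421). Reduce: 4661 ≡ 30 (mod 421). Now have (30/421).
Factor out 2: 30 = 2·15. Since 421 ≡ 5 (mod 8), (2/421) = -1. Now have -(15/421).
421 ≡ 1 (mod 4), so quadratic reciprocity gives (15/421) = (421/15). Reduce: 421 ≡ 1 (mod 15). Now have -(1/15).
(1/15) = 1. Collecting the sign factors: -1.
Product: (1)·(-1) = -1.

-1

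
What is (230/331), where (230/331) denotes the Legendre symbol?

1

(230/331)
  = -(115/331)    [331 ≡ 3 mod 8 ⇒ (2/331) = -1]
  = (331/115)    [QR: both ≡ 3 mod 4, sign flips]
  = (101/115)    [331 ≡ 101 mod 115]
  = (115/101)    [QR: 101 ≡ 1 mod 4, sign kept]
  = (14/101)    [115 ≡ 14 mod 101]
  = -(7/101)    [101 ≡ 5 mod 8 ⇒ (2/101) = -1]
  = -(101/7)    [QR: 101 ≡ 1 mod 4, sign kept]
  = -(3/7)    [101 ≡ 3 mod 7]
  = (7/3)    [QR: both ≡ 3 mod 4, sign flips]
  = (1/3)    [7 ≡ 1 mod 3]
  = 1    [(1/3) = 1]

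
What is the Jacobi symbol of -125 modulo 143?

1

Pull out -1: (-125/143) = (-1/143)·(125/143). Since 143 ≡ 3 (mod 4), (-1/143) = -1. Now have -(125/143).
125 ≡ 1 (mod 4), so quadratic reciprocity gives (125/143) = (143/125). Reduce: 143 ≡ 18 (mod 125). Now have -(18/125).
Factor out 2: 18 = 2·9. Since 125 ≡ 5 (mod 8), (2/125) = -1. Now have (9/125).
9 ≡ 1 (mod 4), so quadratic reciprocity gives (9/125) = (125/9). Reduce: 125 ≡ 8 (mod 9). Now have (8/9).
Factor out 2: 8 = 2^3. Since 9 ≡ 1 (mod 8), (2/9) = +1, and (2/9)^3 = +1. Now have (1/9).
(1/9) = 1. Collecting the sign factors: 1.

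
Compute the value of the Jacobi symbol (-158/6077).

-1

(-158/6077)
  = (5919/6077)    [-158 ≡ 5919 mod 6077]
  = (6077/5919)    [QR: 6077 ≡ 1 mod 4, sign kept]
  = (158/5919)    [6077 ≡ 158 mod 5919]
  = (79/5919)    [5919 ≡ 7 mod 8 ⇒ (2/5919) = +1]
  = -(5919/79)    [QR: both ≡ 3 mod 4, sign flips]
  = -(73/79)    [5919 ≡ 73 mod 79]
  = -(79/73)    [QR: 73 ≡ 1 mod 4, sign kept]
  = -(6/73)    [79 ≡ 6 mod 73]
  = -(3/73)    [73 ≡ 1 mod 8 ⇒ (2/73) = +1]
  = -(73/3)    [QR: 73 ≡ 1 mod 4, sign kept]
  = -(1/3)    [73 ≡ 1 mod 3]
  = -1    [(1/3) = 1]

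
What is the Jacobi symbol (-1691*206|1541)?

1

By multiplicativity, (-1691·206|1541) = (-1691|1541)·(206|1541).
First factor (-1691|1541):
(-1691|1541)
  = (1391|1541)    [-1691 ≡ 1391 mod 1541]
  = (1541|1391)    [QR: 1541 ≡ 1 mod 4, sign kept]
  = (150|1391)    [1541 ≡ 150 mod 1391]
  = (75|1391)    [1391 ≡ 7 mod 8 ⇒ (2|1391) = +1]
  = -(1391|75)    [QR: both ≡ 3 mod 4, sign flips]
  = -(41|75)    [1391 ≡ 41 mod 75]
  = -(75|41)    [QR: 41 ≡ 1 mod 4, sign kept]
  = -(34|41)    [75 ≡ 34 mod 41]
  = -(17|41)    [41 ≡ 1 mod 8 ⇒ (2|41) = +1]
  = -(41|17)    [QR: 17 ≡ 1 mod 4, sign kept]
  = -(7|17)    [41 ≡ 7 mod 17]
  = -(17|7)    [QR: 17 ≡ 1 mod 4, sign kept]
  = -(3|7)    [17 ≡ 3 mod 7]
  = (7|3)    [QR: both ≡ 3 mod 4, sign flips]
  = (1|3)    [7 ≡ 1 mod 3]
  = 1    [(1|3) = 1]
Second factor (206|1541):
(206|1541)
  = -(103|1541)    [1541 ≡ 5 mod 8 ⇒ (2|1541) = -1]
  = -(1541|103)    [QR: 1541 ≡ 1 mod 4, sign kept]
  = -(99|103)    [1541 ≡ 99 mod 103]
  = (103|99)    [QR: both ≡ 3 mod 4, sign flips]
  = (4|99)    [103 ≡ 4 mod 99]
  = (1|99)    [99 ≡ 3 mod 8 ⇒ (2|99)^2 = +1]
  = 1    [(1|99) = 1]
Product: (1)·(1) = 1.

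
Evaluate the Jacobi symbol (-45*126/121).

1

By multiplicativity, (-45·126/121) = (-45/121)·(126/121).
First factor (-45/121):
(-45/121)
  = (76/121)    [-45 ≡ 76 mod 121]
  = (19/121)    [121 ≡ 1 mod 8 ⇒ (2/121)^2 = +1]
  = (121/19)    [QR: 121 ≡ 1 mod 4, sign kept]
  = (7/19)    [121 ≡ 7 mod 19]
  = -(19/7)    [QR: both ≡ 3 mod 4, sign flips]
  = -(5/7)    [19 ≡ 5 mod 7]
  = -(7/5)    [QR: 5 ≡ 1 mod 4, sign kept]
  = -(2/5)    [7 ≡ 2 mod 5]
  = (1/5)    [5 ≡ 5 mod 8 ⇒ (2/5) = -1]
  = 1    [(1/5) = 1]
Second factor (126/121):
(126/121)
  = (5/121)    [126 ≡ 5 mod 121]
  = (121/5)    [QR: 5 ≡ 1 mod 4, sign kept]
  = (1/5)    [121 ≡ 1 mod 5]
  = 1    [(1/5) = 1]
Product: (1)·(1) = 1.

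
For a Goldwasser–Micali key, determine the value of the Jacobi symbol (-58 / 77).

(-58 / 77)
  = (58 / 77)    [77 ≡ 1 mod 4 ⇒ (-1 / 77) = +1]
  = -(29 / 77)    [77 ≡ 5 mod 8 ⇒ (2 / 77) = -1]
  = -(77 / 29)    [QR: 29 ≡ 1 mod 4, sign kept]
  = -(19 / 29)    [77 ≡ 19 mod 29]
  = -(29 / 19)    [QR: 29 ≡ 1 mod 4, sign kept]
  = -(10 / 19)    [29 ≡ 10 mod 19]
  = (5 / 19)    [19 ≡ 3 mod 8 ⇒ (2 / 19) = -1]
  = (19 / 5)    [QR: 5 ≡ 1 mod 4, sign kept]
  = (4 / 5)    [19 ≡ 4 mod 5]
  = (1 / 5)    [5 ≡ 5 mod 8 ⇒ (2 / 5)^2 = +1]
  = 1    [(1 / 5) = 1]

1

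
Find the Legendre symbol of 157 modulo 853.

1

157 ≡ 1 (mod 4), so quadratic reciprocity gives (157|853) = (853|157). Reduce: 853 ≡ 68 (mod 157). Now have (68|157).
Factor out 2: 68 = 2^2·17. Since 157 ≡ 5 (mod 8), (2|157) = -1, and (2|157)^2 = +1. Now have (17|157).
17 ≡ 1 (mod 4), so quadratic reciprocity gives (17|157) = (157|17). Reduce: 157 ≡ 4 (mod 17). Now have (4|17).
Factor out 2: 4 = 2^2. Since 17 ≡ 1 (mod 8), (2|17) = +1, and (2|17)^2 = +1. Now have (1|17).
(1|17) = 1. Collecting the sign factors: 1.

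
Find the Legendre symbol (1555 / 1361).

Reduce the numerator: 1555 ≡ 194 (mod 1361), so (1555 / 1361) = (194 / 1361).
Factor out 2: 194 = 2·97. Since 1361 ≡ 1 (mod 8), (2 / 1361) = +1. Now have (97 / 1361).
97 ≡ 1 (mod 4), so quadratic reciprocity gives (97 / 1361) = (1361 / 97). Reduce: 1361 ≡ 3 (mod 97). Now have (3 / 97).
97 ≡ 1 (mod 4), so quadratic reciprocity gives (3 / 97) = (97 / 3). Reduce: 97 ≡ 1 (mod 3). Now have (1 / 3).
(1 / 3) = 1. Collecting the sign factors: 1.

1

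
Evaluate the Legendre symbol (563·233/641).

By multiplicativity, (563·233/641) = (563/641)·(233/641).
First factor (563/641):
(563/641)
  = (641/563)    [QR: 641 ≡ 1 mod 4, sign kept]
  = (78/563)    [641 ≡ 78 mod 563]
  = -(39/563)    [563 ≡ 3 mod 8 ⇒ (2/563) = -1]
  = (563/39)    [QR: both ≡ 3 mod 4, sign flips]
  = (17/39)    [563 ≡ 17 mod 39]
  = (39/17)    [QR: 17 ≡ 1 mod 4, sign kept]
  = (5/17)    [39 ≡ 5 mod 17]
  = (17/5)    [QR: 5 ≡ 1 mod 4, sign kept]
  = (2/5)    [17 ≡ 2 mod 5]
  = -(1/5)    [5 ≡ 5 mod 8 ⇒ (2/5) = -1]
  = -1    [(1/5) = 1]
Second factor (233/641):
(233/641)
  = (641/233)    [QR: 233 ≡ 1 mod 4, sign kept]
  = (175/233)    [641 ≡ 175 mod 233]
  = (233/175)    [QR: 233 ≡ 1 mod 4, sign kept]
  = (58/175)    [233 ≡ 58 mod 175]
  = (29/175)    [175 ≡ 7 mod 8 ⇒ (2/175) = +1]
  = (175/29)    [QR: 29 ≡ 1 mod 4, sign kept]
  = (1/29)    [175 ≡ 1 mod 29]
  = 1    [(1/29) = 1]
Product: (-1)·(1) = -1.

-1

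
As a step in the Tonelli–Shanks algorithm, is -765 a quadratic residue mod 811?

yes

(-765/811)
  = -(765/811)    [811 ≡ 3 mod 4 ⇒ (-1/811) = -1]
  = -(811/765)    [QR: 765 ≡ 1 mod 4, sign kept]
  = -(46/765)    [811 ≡ 46 mod 765]
  = (23/765)    [765 ≡ 5 mod 8 ⇒ (2/765) = -1]
  = (765/23)    [QR: 765 ≡ 1 mod 4, sign kept]
  = (6/23)    [765 ≡ 6 mod 23]
  = (3/23)    [23 ≡ 7 mod 8 ⇒ (2/23) = +1]
  = -(23/3)    [QR: both ≡ 3 mod 4, sign flips]
  = -(2/3)    [23 ≡ 2 mod 3]
  = (1/3)    [3 ≡ 3 mod 8 ⇒ (2/3) = -1]
  = 1    [(1/3) = 1]
(-765/811) = 1, and 811 is prime, so -765 is a quadratic residue mod 811.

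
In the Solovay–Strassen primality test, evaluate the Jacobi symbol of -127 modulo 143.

1

(-127 / 143)
  = (16 / 143)    [-127 ≡ 16 mod 143]
  = (1 / 143)    [143 ≡ 7 mod 8 ⇒ (2 / 143)^4 = +1]
  = 1    [(1 / 143) = 1]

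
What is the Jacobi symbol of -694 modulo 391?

Pull out -1: (-694/391) = (-1/391)·(694/391). Since 391 ≡ 3 (mod 4), (-1/391) = -1. Now have -(694/391).
Reduce the numerator: 694 ≡ 303 (mod 391), so (694/391) = (303/391).
Both 303 ≡ 3 and 391 ≡ 3 (mod 4), so reciprocity gives (303/391) = -(391/303). Reduce: 391 ≡ 88 (mod 303). Now have (88/303).
Factor out 2: 88 = 2^3·11. Since 303 ≡ 7 (mod 8), (2/303) = +1, and (2/303)^3 = +1. Now have (11/303).
Both 11 ≡ 3 and 303 ≡ 3 (mod 4), so reciprocity gives (11/303) = -(303/11). Reduce: 303 ≡ 6 (mod 11). Now have -(6/11).
Factor out 2: 6 = 2·3. Since 11 ≡ 3 (mod 8), (2/11) = -1. Now have (3/11).
Both 3 ≡ 3 and 11 ≡ 3 (mod 4), so reciprocity gives (3/11) = -(11/3). Reduce: 11 ≡ 2 (mod 3). Now have -(2/3).
Factor out 2: 2 = 2. Since 3 ≡ 3 (mod 8), (2/3) = -1. Now have (1/3).
(1/3) = 1. Collecting the sign factors: 1.

1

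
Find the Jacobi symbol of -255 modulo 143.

-1

Reduce the numerator: -255 ≡ 31 (mod 143), so (-255|143) = (31|143).
Both 31 ≡ 3 and 143 ≡ 3 (mod 4), so reciprocity gives (31|143) = -(143|31). Reduce: 143 ≡ 19 (mod 31). Now have -(19|31).
Both 19 ≡ 3 and 31 ≡ 3 (mod 4), so reciprocity gives (19|31) = -(31|19). Reduce: 31 ≡ 12 (mod 19). Now have (12|19).
Factor out 2: 12 = 2^2·3. Since 19 ≡ 3 (mod 8), (2|19) = -1, and (2|19)^2 = +1. Now have (3|19).
Both 3 ≡ 3 and 19 ≡ 3 (mod 4), so reciprocity gives (3|19) = -(19|3). Reduce: 19 ≡ 1 (mod 3). Now have -(1|3).
(1|3) = 1. Collecting the sign factors: -1.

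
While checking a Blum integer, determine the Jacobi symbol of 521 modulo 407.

Reduce the numerator: 521 ≡ 114 (mod 407), so (521 / 407) = (114 / 407).
Factor out 2: 114 = 2·57. Since 407 ≡ 7 (mod 8), (2 / 407) = +1. Now have (57 / 407).
57 ≡ 1 (mod 4), so quadratic reciprocity gives (57 / 407) = (407 / 57). Reduce: 407 ≡ 8 (mod 57). Now have (8 / 57).
Factor out 2: 8 = 2^3. Since 57 ≡ 1 (mod 8), (2 / 57) = +1, and (2 / 57)^3 = +1. Now have (1 / 57).
(1 / 57) = 1. Collecting the sign factors: 1.

1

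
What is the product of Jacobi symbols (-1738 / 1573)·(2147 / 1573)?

By multiplicativity, (-1738·2147 / 1573) = (-1738 / 1573)·(2147 / 1573).
First factor (-1738 / 1573):
Reduce the numerator: -1738 ≡ 1408 (mod 1573), so (-1738 / 1573) = (1408 / 1573).
Factor out 2: 1408 = 2^7·11. Since 1573 ≡ 5 (mod 8), (2 / 1573) = -1, and (2 / 1573)^7 = -1. Now have -(11 / 1573).
1573 ≡ 1 (mod 4), so quadratic reciprocity gives (11 / 1573) = (1573 / 11). Reduce: 1573 ≡ 0 (mod 11). Now have -(0 / 11).
The numerator is now 0 with denominator 11 > 1: the symbol is 0.
Second factor (2147 / 1573):
Reduce the numerator: 2147 ≡ 574 (mod 1573), so (2147 / 1573) = (574 / 1573).
Factor out 2: 574 = 2·287. Since 1573 ≡ 5 (mod 8), (2 / 1573) = -1. Now have -(287 / 1573).
1573 ≡ 1 (mod 4), so quadratic reciprocity gives (287 / 1573) = (1573 / 287). Reduce: 1573 ≡ 138 (mod 287). Now have -(138 / 287).
Factor out 2: 138 = 2·69. Since 287 ≡ 7 (mod 8), (2 / 287) = +1. Now have -(69 / 287).
69 ≡ 1 (mod 4), so quadratic reciprocity gives (69 / 287) = (287 / 69). Reduce: 287 ≡ 11 (mod 69). Now have -(11 / 69).
69 ≡ 1 (mod 4), so quadratic reciprocity gives (11 / 69) = (69 / 11). Reduce: 69 ≡ 3 (mod 11). Now have -(3 / 11).
Both 3 ≡ 3 and 11 ≡ 3 (mod 4), so reciprocity gives (3 / 11) = -(11 / 3). Reduce: 11 ≡ 2 (mod 3). Now have (2 / 3).
Factor out 2: 2 = 2. Since 3 ≡ 3 (mod 8), (2 / 3) = -1. Now have -(1 / 3).
(1 / 3) = 1. Collecting the sign factors: -1.
Product: (0)·(-1) = 0.

0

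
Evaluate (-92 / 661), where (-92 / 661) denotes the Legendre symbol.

-1

(-92 / 661)
  = (569 / 661)    [-92 ≡ 569 mod 661]
  = (661 / 569)    [QR: 569 ≡ 1 mod 4, sign kept]
  = (92 / 569)    [661 ≡ 92 mod 569]
  = (23 / 569)    [569 ≡ 1 mod 8 ⇒ (2 / 569)^2 = +1]
  = (569 / 23)    [QR: 569 ≡ 1 mod 4, sign kept]
  = (17 / 23)    [569 ≡ 17 mod 23]
  = (23 / 17)    [QR: 17 ≡ 1 mod 4, sign kept]
  = (6 / 17)    [23 ≡ 6 mod 17]
  = (3 / 17)    [17 ≡ 1 mod 8 ⇒ (2 / 17) = +1]
  = (17 / 3)    [QR: 17 ≡ 1 mod 4, sign kept]
  = (2 / 3)    [17 ≡ 2 mod 3]
  = -(1 / 3)    [3 ≡ 3 mod 8 ⇒ (2 / 3) = -1]
  = -1    [(1 / 3) = 1]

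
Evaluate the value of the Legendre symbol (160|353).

-1

Factor out 2: 160 = 2^5·5. Since 353 ≡ 1 (mod 8), (2|353) = +1, and (2|353)^5 = +1. Now have (5|353).
5 ≡ 1 (mod 4), so quadratic reciprocity gives (5|353) = (353|5). Reduce: 353 ≡ 3 (mod 5). Now have (3|5).
5 ≡ 1 (mod 4), so quadratic reciprocity gives (3|5) = (5|3). Reduce: 5 ≡ 2 (mod 3). Now have (2|3).
Factor out 2: 2 = 2. Since 3 ≡ 3 (mod 8), (2|3) = -1. Now have -(1|3).
(1|3) = 1. Collecting the sign factors: -1.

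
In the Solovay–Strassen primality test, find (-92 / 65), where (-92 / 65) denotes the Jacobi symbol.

-1

(-92 / 65)
  = (92 / 65)    [65 ≡ 1 mod 4 ⇒ (-1 / 65) = +1]
  = (27 / 65)    [92 ≡ 27 mod 65]
  = (65 / 27)    [QR: 65 ≡ 1 mod 4, sign kept]
  = (11 / 27)    [65 ≡ 11 mod 27]
  = -(27 / 11)    [QR: both ≡ 3 mod 4, sign flips]
  = -(5 / 11)    [27 ≡ 5 mod 11]
  = -(11 / 5)    [QR: 5 ≡ 1 mod 4, sign kept]
  = -(1 / 5)    [11 ≡ 1 mod 5]
  = -1    [(1 / 5) = 1]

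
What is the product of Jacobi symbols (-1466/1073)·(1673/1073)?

By multiplicativity, (-1466·1673/1073) = (-1466/1073)·(1673/1073).
First factor (-1466/1073):
(-1466/1073)
  = (680/1073)    [-1466 ≡ 680 mod 1073]
  = (85/1073)    [1073 ≡ 1 mod 8 ⇒ (2/1073)^3 = +1]
  = (1073/85)    [QR: 85 ≡ 1 mod 4, sign kept]
  = (53/85)    [1073 ≡ 53 mod 85]
  = (85/53)    [QR: 53 ≡ 1 mod 4, sign kept]
  = (32/53)    [85 ≡ 32 mod 53]
  = -(1/53)    [53 ≡ 5 mod 8 ⇒ (2/53)^5 = -1]
  = -1    [(1/53) = 1]
Second factor (1673/1073):
(1673/1073)
  = (600/1073)    [1673 ≡ 600 mod 1073]
  = (75/1073)    [1073 ≡ 1 mod 8 ⇒ (2/1073)^3 = +1]
  = (1073/75)    [QR: 1073 ≡ 1 mod 4, sign kept]
  = (23/75)    [1073 ≡ 23 mod 75]
  = -(75/23)    [QR: both ≡ 3 mod 4, sign flips]
  = -(6/23)    [75 ≡ 6 mod 23]
  = -(3/23)    [23 ≡ 7 mod 8 ⇒ (2/23) = +1]
  = (23/3)    [QR: both ≡ 3 mod 4, sign flips]
  = (2/3)    [23 ≡ 2 mod 3]
  = -(1/3)    [3 ≡ 3 mod 8 ⇒ (2/3) = -1]
  = -1    [(1/3) = 1]
Product: (-1)·(-1) = 1.

1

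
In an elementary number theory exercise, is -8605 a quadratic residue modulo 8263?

yes

(-8605/8263)
  = -(8605/8263)    [8263 ≡ 3 mod 4 ⇒ (-1/8263) = -1]
  = -(342/8263)    [8605 ≡ 342 mod 8263]
  = -(171/8263)    [8263 ≡ 7 mod 8 ⇒ (2/8263) = +1]
  = (8263/171)    [QR: both ≡ 3 mod 4, sign flips]
  = (55/171)    [8263 ≡ 55 mod 171]
  = -(171/55)    [QR: both ≡ 3 mod 4, sign flips]
  = -(6/55)    [171 ≡ 6 mod 55]
  = -(3/55)    [55 ≡ 7 mod 8 ⇒ (2/55) = +1]
  = (55/3)    [QR: both ≡ 3 mod 4, sign flips]
  = (1/3)    [55 ≡ 1 mod 3]
  = 1    [(1/3) = 1]
(-8605/8263) = 1, and 8263 is prime, so -8605 is a quadratic residue mod 8263.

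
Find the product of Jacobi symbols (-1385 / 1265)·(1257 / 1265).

By multiplicativity, (-1385·1257 / 1265) = (-1385 / 1265)·(1257 / 1265).
First factor (-1385 / 1265):
Reduce the numerator: -1385 ≡ 1145 (mod 1265), so (-1385 / 1265) = (1145 / 1265).
1145 ≡ 1 (mod 4), so quadratic reciprocity gives (1145 / 1265) = (1265 / 1145). Reduce: 1265 ≡ 120 (mod 1145). Now have (120 / 1145).
Factor out 2: 120 = 2^3·15. Since 1145 ≡ 1 (mod 8), (2 / 1145) = +1, and (2 / 1145)^3 = +1. Now have (15 / 1145).
1145 ≡ 1 (mod 4), so quadratic reciprocity gives (15 / 1145) = (1145 / 15). Reduce: 1145 ≡ 5 (mod 15). Now have (5 / 15).
5 ≡ 1 (mod 4), so quadratic reciprocity gives (5 / 15) = (15 / 5). Reduce: 15 ≡ 0 (mod 5). Now have (0 / 5).
The numerator is now 0 with denominator 5 > 1: the symbol is 0.
Second factor (1257 / 1265):
1257 ≡ 1 (mod 4), so quadratic reciprocity gives (1257 / 1265) = (1265 / 1257). Reduce: 1265 ≡ 8 (mod 1257). Now have (8 / 1257).
Factor out 2: 8 = 2^3. Since 1257 ≡ 1 (mod 8), (2 / 1257) = +1, and (2 / 1257)^3 = +1. Now have (1 / 1257).
(1 / 1257) = 1. Collecting the sign factors: 1.
Product: (0)·(1) = 0.

0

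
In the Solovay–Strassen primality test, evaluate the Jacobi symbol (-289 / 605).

(-289 / 605)
  = (316 / 605)    [-289 ≡ 316 mod 605]
  = (79 / 605)    [605 ≡ 5 mod 8 ⇒ (2 / 605)^2 = +1]
  = (605 / 79)    [QR: 605 ≡ 1 mod 4, sign kept]
  = (52 / 79)    [605 ≡ 52 mod 79]
  = (13 / 79)    [79 ≡ 7 mod 8 ⇒ (2 / 79)^2 = +1]
  = (79 / 13)    [QR: 13 ≡ 1 mod 4, sign kept]
  = (1 / 13)    [79 ≡ 1 mod 13]
  = 1    [(1 / 13) = 1]

1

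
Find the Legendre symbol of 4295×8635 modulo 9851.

1

By multiplicativity, (4295·8635|9851) = (4295|9851)·(8635|9851).
First factor (4295|9851):
(4295|9851)
  = -(9851|4295)    [QR: both ≡ 3 mod 4, sign flips]
  = -(1261|4295)    [9851 ≡ 1261 mod 4295]
  = -(4295|1261)    [QR: 1261 ≡ 1 mod 4, sign kept]
  = -(512|1261)    [4295 ≡ 512 mod 1261]
  = (1|1261)    [1261 ≡ 5 mod 8 ⇒ (2|1261)^9 = -1]
  = 1    [(1|1261) = 1]
Second factor (8635|9851):
(8635|9851)
  = -(9851|8635)    [QR: both ≡ 3 mod 4, sign flips]
  = -(1216|8635)    [9851 ≡ 1216 mod 8635]
  = -(19|8635)    [8635 ≡ 3 mod 8 ⇒ (2|8635)^6 = +1]
  = (8635|19)    [QR: both ≡ 3 mod 4, sign flips]
  = (9|19)    [8635 ≡ 9 mod 19]
  = (19|9)    [QR: 9 ≡ 1 mod 4, sign kept]
  = (1|9)    [19 ≡ 1 mod 9]
  = 1    [(1|9) = 1]
Product: (1)·(1) = 1.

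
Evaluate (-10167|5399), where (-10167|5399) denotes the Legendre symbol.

(-10167|5399)
  = -(10167|5399)    [5399 ≡ 3 mod 4 ⇒ (-1|5399) = -1]
  = -(4768|5399)    [10167 ≡ 4768 mod 5399]
  = -(149|5399)    [5399 ≡ 7 mod 8 ⇒ (2|5399)^5 = +1]
  = -(5399|149)    [QR: 149 ≡ 1 mod 4, sign kept]
  = -(35|149)    [5399 ≡ 35 mod 149]
  = -(149|35)    [QR: 149 ≡ 1 mod 4, sign kept]
  = -(9|35)    [149 ≡ 9 mod 35]
  = -(35|9)    [QR: 9 ≡ 1 mod 4, sign kept]
  = -(8|9)    [35 ≡ 8 mod 9]
  = -(1|9)    [9 ≡ 1 mod 8 ⇒ (2|9)^3 = +1]
  = -1    [(1|9) = 1]

-1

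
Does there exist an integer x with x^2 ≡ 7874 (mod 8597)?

(7874|8597)
  = -(3937|8597)    [8597 ≡ 5 mod 8 ⇒ (2|8597) = -1]
  = -(8597|3937)    [QR: 3937 ≡ 1 mod 4, sign kept]
  = -(723|3937)    [8597 ≡ 723 mod 3937]
  = -(3937|723)    [QR: 3937 ≡ 1 mod 4, sign kept]
  = -(322|723)    [3937 ≡ 322 mod 723]
  = (161|723)    [723 ≡ 3 mod 8 ⇒ (2|723) = -1]
  = (723|161)    [QR: 161 ≡ 1 mod 4, sign kept]
  = (79|161)    [723 ≡ 79 mod 161]
  = (161|79)    [QR: 161 ≡ 1 mod 4, sign kept]
  = (3|79)    [161 ≡ 3 mod 79]
  = -(79|3)    [QR: both ≡ 3 mod 4, sign flips]
  = -(1|3)    [79 ≡ 1 mod 3]
  = -1    [(1|3) = 1]
(7874|8597) = -1, and 8597 is prime, so 7874 is not a quadratic residue mod 8597.

no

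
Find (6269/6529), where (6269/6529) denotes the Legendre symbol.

1

(6269/6529)
  = (6529/6269)    [QR: 6269 ≡ 1 mod 4, sign kept]
  = (260/6269)    [6529 ≡ 260 mod 6269]
  = (65/6269)    [6269 ≡ 5 mod 8 ⇒ (2/6269)^2 = +1]
  = (6269/65)    [QR: 65 ≡ 1 mod 4, sign kept]
  = (29/65)    [6269 ≡ 29 mod 65]
  = (65/29)    [QR: 29 ≡ 1 mod 4, sign kept]
  = (7/29)    [65 ≡ 7 mod 29]
  = (29/7)    [QR: 29 ≡ 1 mod 4, sign kept]
  = (1/7)    [29 ≡ 1 mod 7]
  = 1    [(1/7) = 1]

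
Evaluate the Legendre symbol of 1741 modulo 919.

1

(1741/919)
  = (822/919)    [1741 ≡ 822 mod 919]
  = (411/919)    [919 ≡ 7 mod 8 ⇒ (2/919) = +1]
  = -(919/411)    [QR: both ≡ 3 mod 4, sign flips]
  = -(97/411)    [919 ≡ 97 mod 411]
  = -(411/97)    [QR: 97 ≡ 1 mod 4, sign kept]
  = -(23/97)    [411 ≡ 23 mod 97]
  = -(97/23)    [QR: 97 ≡ 1 mod 4, sign kept]
  = -(5/23)    [97 ≡ 5 mod 23]
  = -(23/5)    [QR: 5 ≡ 1 mod 4, sign kept]
  = -(3/5)    [23 ≡ 3 mod 5]
  = -(5/3)    [QR: 5 ≡ 1 mod 4, sign kept]
  = -(2/3)    [5 ≡ 2 mod 3]
  = (1/3)    [3 ≡ 3 mod 8 ⇒ (2/3) = -1]
  = 1    [(1/3) = 1]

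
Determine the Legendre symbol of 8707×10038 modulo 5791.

By multiplicativity, (8707·10038/5791) = (8707/5791)·(10038/5791).
First factor (8707/5791):
(8707/5791)
  = (2916/5791)    [8707 ≡ 2916 mod 5791]
  = (729/5791)    [5791 ≡ 7 mod 8 ⇒ (2/5791)^2 = +1]
  = (5791/729)    [QR: 729 ≡ 1 mod 4, sign kept]
  = (688/729)    [5791 ≡ 688 mod 729]
  = (43/729)    [729 ≡ 1 mod 8 ⇒ (2/729)^4 = +1]
  = (729/43)    [QR: 729 ≡ 1 mod 4, sign kept]
  = (41/43)    [729 ≡ 41 mod 43]
  = (43/41)    [QR: 41 ≡ 1 mod 4, sign kept]
  = (2/41)    [43 ≡ 2 mod 41]
  = (1/41)    [41 ≡ 1 mod 8 ⇒ (2/41) = +1]
  = 1    [(1/41) = 1]
Second factor (10038/5791):
(10038/5791)
  = (4247/5791)    [10038 ≡ 4247 mod 5791]
  = -(5791/4247)    [QR: both ≡ 3 mod 4, sign flips]
  = -(1544/4247)    [5791 ≡ 1544 mod 4247]
  = -(193/4247)    [4247 ≡ 7 mod 8 ⇒ (2/4247)^3 = +1]
  = -(4247/193)    [QR: 193 ≡ 1 mod 4, sign kept]
  = -(1/193)    [4247 ≡ 1 mod 193]
  = -1    [(1/193) = 1]
Product: (1)·(-1) = -1.

-1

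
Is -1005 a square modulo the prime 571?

(-1005|571)
  = (137|571)    [-1005 ≡ 137 mod 571]
  = (571|137)    [QR: 137 ≡ 1 mod 4, sign kept]
  = (23|137)    [571 ≡ 23 mod 137]
  = (137|23)    [QR: 137 ≡ 1 mod 4, sign kept]
  = (22|23)    [137 ≡ 22 mod 23]
  = (11|23)    [23 ≡ 7 mod 8 ⇒ (2|23) = +1]
  = -(23|11)    [QR: both ≡ 3 mod 4, sign flips]
  = -(1|11)    [23 ≡ 1 mod 11]
  = -1    [(1|11) = 1]
The Legendre symbol is -1, so x^2 ≡ -1005 (mod 571) has no solution.

no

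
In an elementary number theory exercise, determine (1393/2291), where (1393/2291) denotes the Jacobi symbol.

1

(1393/2291)
  = (2291/1393)    [QR: 1393 ≡ 1 mod 4, sign kept]
  = (898/1393)    [2291 ≡ 898 mod 1393]
  = (449/1393)    [1393 ≡ 1 mod 8 ⇒ (2/1393) = +1]
  = (1393/449)    [QR: 449 ≡ 1 mod 4, sign kept]
  = (46/449)    [1393 ≡ 46 mod 449]
  = (23/449)    [449 ≡ 1 mod 8 ⇒ (2/449) = +1]
  = (449/23)    [QR: 449 ≡ 1 mod 4, sign kept]
  = (12/23)    [449 ≡ 12 mod 23]
  = (3/23)    [23 ≡ 7 mod 8 ⇒ (2/23)^2 = +1]
  = -(23/3)    [QR: both ≡ 3 mod 4, sign flips]
  = -(2/3)    [23 ≡ 2 mod 3]
  = (1/3)    [3 ≡ 3 mod 8 ⇒ (2/3) = -1]
  = 1    [(1/3) = 1]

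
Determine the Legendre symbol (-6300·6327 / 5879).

-1

By multiplicativity, (-6300·6327 / 5879) = (-6300 / 5879)·(6327 / 5879).
First factor (-6300 / 5879):
(-6300 / 5879)
  = -(6300 / 5879)    [5879 ≡ 3 mod 4 ⇒ (-1 / 5879) = -1]
  = -(421 / 5879)    [6300 ≡ 421 mod 5879]
  = -(5879 / 421)    [QR: 421 ≡ 1 mod 4, sign kept]
  = -(406 / 421)    [5879 ≡ 406 mod 421]
  = (203 / 421)    [421 ≡ 5 mod 8 ⇒ (2 / 421) = -1]
  = (421 / 203)    [QR: 421 ≡ 1 mod 4, sign kept]
  = (15 / 203)    [421 ≡ 15 mod 203]
  = -(203 / 15)    [QR: both ≡ 3 mod 4, sign flips]
  = -(8 / 15)    [203 ≡ 8 mod 15]
  = -(1 / 15)    [15 ≡ 7 mod 8 ⇒ (2 / 15)^3 = +1]
  = -1    [(1 / 15) = 1]
Second factor (6327 / 5879):
(6327 / 5879)
  = (448 / 5879)    [6327 ≡ 448 mod 5879]
  = (7 / 5879)    [5879 ≡ 7 mod 8 ⇒ (2 / 5879)^6 = +1]
  = -(5879 / 7)    [QR: both ≡ 3 mod 4, sign flips]
  = -(6 / 7)    [5879 ≡ 6 mod 7]
  = -(3 / 7)    [7 ≡ 7 mod 8 ⇒ (2 / 7) = +1]
  = (7 / 3)    [QR: both ≡ 3 mod 4, sign flips]
  = (1 / 3)    [7 ≡ 1 mod 3]
  = 1    [(1 / 3) = 1]
Product: (-1)·(1) = -1.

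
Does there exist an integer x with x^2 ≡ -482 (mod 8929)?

Reduce the numerator: -482 ≡ 8447 (mod 8929), so (-482/8929) = (8447/8929).
8929 ≡ 1 (mod 4), so quadratic reciprocity gives (8447/8929) = (8929/8447). Reduce: 8929 ≡ 482 (mod 8447). Now have (482/8447).
Factor out 2: 482 = 2·241. Since 8447 ≡ 7 (mod 8), (2/8447) = +1. Now have (241/8447).
241 ≡ 1 (mod 4), so quadratic reciprocity gives (241/8447) = (8447/241). Reduce: 8447 ≡ 12 (mod 241). Now have (12/241).
Factor out 2: 12 = 2^2·3. Since 241 ≡ 1 (mod 8), (2/241) = +1, and (2/241)^2 = +1. Now have (3/241).
241 ≡ 1 (mod 4), so quadratic reciprocity gives (3/241) = (241/3). Reduce: 241 ≡ 1 (mod 3). Now have (1/3).
(1/3) = 1. Collecting the sign factors: 1.
(-482/8929) = 1, and 8929 is prime, so -482 is a quadratic residue mod 8929.

yes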